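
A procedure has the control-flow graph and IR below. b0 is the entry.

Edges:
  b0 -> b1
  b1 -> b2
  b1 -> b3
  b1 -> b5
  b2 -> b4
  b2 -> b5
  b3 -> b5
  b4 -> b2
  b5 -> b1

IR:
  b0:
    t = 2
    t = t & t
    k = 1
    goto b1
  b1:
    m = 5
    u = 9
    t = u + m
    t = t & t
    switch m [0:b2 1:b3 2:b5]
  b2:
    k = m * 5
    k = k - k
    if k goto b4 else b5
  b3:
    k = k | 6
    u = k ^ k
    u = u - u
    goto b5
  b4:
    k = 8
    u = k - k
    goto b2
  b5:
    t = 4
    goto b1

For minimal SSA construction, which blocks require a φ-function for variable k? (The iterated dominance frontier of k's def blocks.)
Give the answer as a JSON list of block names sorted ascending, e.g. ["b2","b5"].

Answer: ["b1", "b2", "b5"]

Analysis:
idom tree: b1←b0 b2←b1 b3←b1 b4←b2 b5←b1
Dom at joins:
  b1: preds {b0,b5}: {b0} ∩ {b0,b1,b5} = {b0}; idom=b0
  b2: preds {b1,b4}: {b0,b1} ∩ {b0,b1,b2,b4} = {b0,b1}; idom=b1
  b5: preds {b1,b2,b3}: {b0,b1} ∩ {b0,b1,b2} ∩ {b0,b1,b3} = {b0,b1}; idom=b1

DF walk-up:
  b1←b0: walk · to b0
  b1←b5: walk b5→b1 to b0
  b2←b1: walk · to b1
  b2←b4: walk b4→b2 to b1
  b5←b1: walk · to b1
  b5←b2: walk b2 to b1
  b5←b3: walk b3 to b1
  DF(b0)=∅
  DF(b1)={b1}
  DF(b2)={b2,b5}
  DF(b3)={b5}
  DF(b4)={b2}
  DF(b5)={b1}

φ for k: defs {b0,b2,b3,b4}
  DF⁺ = {b1,b2,b5}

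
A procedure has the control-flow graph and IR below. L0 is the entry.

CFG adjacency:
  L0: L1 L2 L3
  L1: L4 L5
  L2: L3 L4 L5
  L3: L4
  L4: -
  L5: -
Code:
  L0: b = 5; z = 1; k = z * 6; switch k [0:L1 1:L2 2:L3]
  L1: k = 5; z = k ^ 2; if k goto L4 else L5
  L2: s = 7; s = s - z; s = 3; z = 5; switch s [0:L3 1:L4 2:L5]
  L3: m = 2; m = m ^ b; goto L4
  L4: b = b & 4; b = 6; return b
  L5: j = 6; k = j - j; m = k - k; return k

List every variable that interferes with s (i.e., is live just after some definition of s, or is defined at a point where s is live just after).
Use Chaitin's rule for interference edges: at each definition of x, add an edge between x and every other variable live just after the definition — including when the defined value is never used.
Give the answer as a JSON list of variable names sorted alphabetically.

def/use:
  L0 def {b,k,z} use ∅
  L1 def {k,z} use ∅
  L2 def {s,z} use {z}
  L3 def {m} use {b}
  L4 def {b} use {b}
  L5 def {j,k,m} use ∅

Live sets:
  L0 li=∅ lo={b,z}
  L1 li={b} lo={b}
  L2 li={b,z} lo={b}
  L3 li={b} lo={b}
  L4 li={b} lo=∅
  L5 li=∅ lo=∅

Interference:
  b↔{k,m,s,z}
  j↔∅
  k↔{b,m,z}
  m↔{b,k}
  s↔{b,z}
  z↔{b,k,s}

N(s) = ["b", "z"]

Answer: ["b", "z"]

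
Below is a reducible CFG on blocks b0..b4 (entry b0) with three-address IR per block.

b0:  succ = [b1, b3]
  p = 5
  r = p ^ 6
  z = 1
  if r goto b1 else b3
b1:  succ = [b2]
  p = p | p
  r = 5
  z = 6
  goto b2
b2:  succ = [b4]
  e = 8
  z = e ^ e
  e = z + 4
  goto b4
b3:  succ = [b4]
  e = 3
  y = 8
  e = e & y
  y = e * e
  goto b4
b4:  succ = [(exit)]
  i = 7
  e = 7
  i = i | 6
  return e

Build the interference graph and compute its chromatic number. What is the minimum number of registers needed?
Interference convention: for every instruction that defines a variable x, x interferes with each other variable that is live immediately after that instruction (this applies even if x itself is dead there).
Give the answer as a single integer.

Block summaries:
  b0 def {p,r,z} use ∅
  b1 def {p,r,z} use {p}
  b2 def {e,z} use ∅
  b3 def {e,y} use ∅
  b4 def {e,i} use ∅

Backward fixpoint:
  live b0: ∅→{p}
  live b1: {p}→∅
  live b2: ∅→∅
  live b3: ∅→∅
  live b4: ∅→∅

Interfere edges:
  e: {i,y}
  i: {e}
  p: {r,z}
  r: {p,z}
  y: {e}
  z: {p,r}

Chromatic number:
  {p,r,z} pairwise interfere (3-clique) ⇒ χ ≥ 3
  3-colouring: R0={e,p}  R1={i,r,y}  R2={z}
  χ = 3

Answer: 3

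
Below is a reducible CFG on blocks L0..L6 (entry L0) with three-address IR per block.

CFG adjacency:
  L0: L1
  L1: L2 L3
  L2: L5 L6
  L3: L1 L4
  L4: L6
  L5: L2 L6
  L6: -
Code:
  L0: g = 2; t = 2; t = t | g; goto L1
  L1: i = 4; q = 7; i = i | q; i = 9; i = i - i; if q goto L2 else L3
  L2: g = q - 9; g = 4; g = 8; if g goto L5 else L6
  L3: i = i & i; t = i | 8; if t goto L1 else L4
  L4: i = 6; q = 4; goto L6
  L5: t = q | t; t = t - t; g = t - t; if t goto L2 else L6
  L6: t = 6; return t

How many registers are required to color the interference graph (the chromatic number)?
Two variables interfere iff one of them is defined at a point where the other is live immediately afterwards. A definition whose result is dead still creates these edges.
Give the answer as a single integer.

def/use:
  L0: def={g,t} ue=∅
  L1: def={i,q} ue=∅
  L2: def={g} ue={q}
  L3: def={i,t} ue={i}
  L4: def={i,q} ue=∅
  L5: def={g,t} ue={q,t}
  L6: def={t} ue=∅

Backward fixpoint:
  L0 li=∅ lo={t}
  L1 li={t} lo={i,q,t}
  L2 li={q,t} lo={q,t}
  L3 li={i} lo={t}
  L4 li=∅ lo=∅
  L5 li={q,t} lo={q,t}
  L6 li=∅ lo=∅

Interference:
  g — {q,t}
  i — {q,t}
  q — {g,i,t}
  t — {g,i,q}

Colouring:
  {g,q,t} pairwise interfere (3-clique) ⇒ χ ≥ 3
  3-colouring: r0={q}  r1={t}  r2={g,i}
  χ = 3

Answer: 3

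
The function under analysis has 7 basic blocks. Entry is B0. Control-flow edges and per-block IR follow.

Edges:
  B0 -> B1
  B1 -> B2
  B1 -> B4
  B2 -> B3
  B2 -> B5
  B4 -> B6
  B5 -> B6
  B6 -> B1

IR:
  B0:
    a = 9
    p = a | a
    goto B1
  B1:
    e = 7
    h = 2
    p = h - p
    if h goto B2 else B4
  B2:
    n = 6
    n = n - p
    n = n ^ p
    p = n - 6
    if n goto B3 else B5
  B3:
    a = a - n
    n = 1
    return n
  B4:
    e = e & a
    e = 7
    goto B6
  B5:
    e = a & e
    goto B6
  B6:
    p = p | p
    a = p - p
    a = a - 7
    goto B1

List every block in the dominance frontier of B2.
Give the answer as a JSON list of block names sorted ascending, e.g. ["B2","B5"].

idom tree: B1←B0 B2←B1 B3←B2 B4←B1 B5←B2 B6←B1
Join-block Dom:
  B1: preds {B0,B6}: {B0} ∩ {B0,B1,B6} = {B0}; idom=B0
  B6: preds {B4,B5}: {B0,B1,B4} ∩ {B0,B1,B2,B5} = {B0,B1}; idom=B1

Frontier:
  join B1 pred B0: · stop@B0
  join B1 pred B6: B6→B1 stop@B0
  join B6 pred B4: B4 stop@B1
  join B6 pred B5: B5→B2 stop@B1
  B0: DF=∅
  B1: DF={B1}
  B2: DF={B6}
  B3: DF=∅
  B4: DF={B6}
  B5: DF={B6}
  B6: DF={B1}

DF(B2) = ["B6"]

Answer: ["B6"]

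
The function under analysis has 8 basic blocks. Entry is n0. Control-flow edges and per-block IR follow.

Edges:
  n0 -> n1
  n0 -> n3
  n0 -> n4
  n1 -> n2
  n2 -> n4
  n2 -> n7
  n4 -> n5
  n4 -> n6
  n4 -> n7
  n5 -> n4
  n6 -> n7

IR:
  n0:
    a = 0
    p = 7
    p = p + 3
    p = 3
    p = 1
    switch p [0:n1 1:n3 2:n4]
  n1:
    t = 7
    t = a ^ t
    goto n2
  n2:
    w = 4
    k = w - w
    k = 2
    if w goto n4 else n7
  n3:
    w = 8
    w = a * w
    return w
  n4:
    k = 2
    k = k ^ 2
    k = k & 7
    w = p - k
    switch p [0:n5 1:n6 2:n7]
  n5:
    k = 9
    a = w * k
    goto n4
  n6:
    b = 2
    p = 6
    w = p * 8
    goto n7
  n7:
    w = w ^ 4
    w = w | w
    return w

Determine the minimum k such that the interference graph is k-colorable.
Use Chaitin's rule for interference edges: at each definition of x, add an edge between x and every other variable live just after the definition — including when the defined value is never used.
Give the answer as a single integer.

Answer: 3

Derivation:
def/use:
  n0: def={a,p} ue=∅
  n1: def={t} ue={a}
  n2: def={k,w} ue=∅
  n3: def={w} ue={a}
  n4: def={k,w} ue={p}
  n5: def={a,k} ue={w}
  n6: def={b,p,w} ue=∅
  n7: def={w} ue={w}

Backward fixpoint:
  n0: in=∅ out={a,p}
  n1: in={a,p} out={p}
  n2: in={p} out={p,w}
  n3: in={a} out=∅
  n4: in={p} out={p,w}
  n5: in={p,w} out={p}
  n6: in=∅ out={w}
  n7: in={w} out=∅

Interference:
  a — {p,t,w}
  b — ∅
  k — {p,w}
  p — {a,k,t,w}
  t — {a,p}
  w — {a,k,p}

Colouring:
  clique {a,p,t} ⇒ need ≥ 3
  assign a→c1 b→c0 k→c1 p→c0 t→c2 w→c2 — no edge inside a register ⇒ χ ≤ 3
  χ = 3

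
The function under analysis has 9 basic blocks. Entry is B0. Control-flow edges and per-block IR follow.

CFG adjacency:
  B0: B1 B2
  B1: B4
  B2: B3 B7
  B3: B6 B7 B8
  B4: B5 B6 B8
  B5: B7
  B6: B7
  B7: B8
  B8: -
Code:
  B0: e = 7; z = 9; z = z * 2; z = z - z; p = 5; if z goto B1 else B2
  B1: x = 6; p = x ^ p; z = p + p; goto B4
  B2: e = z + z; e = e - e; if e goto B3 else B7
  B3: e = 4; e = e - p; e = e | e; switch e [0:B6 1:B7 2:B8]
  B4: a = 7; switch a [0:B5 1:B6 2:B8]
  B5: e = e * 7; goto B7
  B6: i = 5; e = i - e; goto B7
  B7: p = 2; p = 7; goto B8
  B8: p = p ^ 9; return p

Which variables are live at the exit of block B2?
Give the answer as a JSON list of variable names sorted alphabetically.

Per-block:
  B0: {e,p,z} / ∅
  B1: {p,x,z} / {p}
  B2: {e} / {z}
  B3: {e} / {p}
  B4: {a} / ∅
  B5: {e} / {e}
  B6: {e,i} / {e}
  B7: {p} / ∅
  B8: {p} / {p}

Liveness:
  live B0: ∅→{e,p,z}
  live B1: {e,p}→{e,p}
  live B2: {p,z}→{p}
  live B3: {p}→{e,p}
  live B4: {e,p}→{e,p}
  live B5: {e}→∅
  live B6: {e}→∅
  live B7: ∅→{p}
  live B8: {p}→∅

live-out(B2) = ["p"]

Answer: ["p"]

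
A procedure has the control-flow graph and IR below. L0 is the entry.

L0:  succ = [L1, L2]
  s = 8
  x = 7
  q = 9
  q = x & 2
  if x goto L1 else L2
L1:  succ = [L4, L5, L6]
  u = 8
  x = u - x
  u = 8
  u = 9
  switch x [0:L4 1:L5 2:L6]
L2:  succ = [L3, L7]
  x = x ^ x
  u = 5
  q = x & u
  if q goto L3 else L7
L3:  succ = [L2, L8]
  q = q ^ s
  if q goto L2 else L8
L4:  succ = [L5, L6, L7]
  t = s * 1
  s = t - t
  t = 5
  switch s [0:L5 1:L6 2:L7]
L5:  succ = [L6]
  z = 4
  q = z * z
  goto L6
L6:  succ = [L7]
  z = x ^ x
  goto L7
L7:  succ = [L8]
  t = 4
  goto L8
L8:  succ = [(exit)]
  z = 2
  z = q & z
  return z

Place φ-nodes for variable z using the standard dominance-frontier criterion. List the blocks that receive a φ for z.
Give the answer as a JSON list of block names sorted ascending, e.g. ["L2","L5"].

idom tree: L1←L0 L2←L0 L3←L2 L4←L1 L5←L1 L6←L1 L7←L0 L8←L0
Dom∩ at merges:
  L2: preds {L0,L3}: {L0} ∩ {L0,L2,L3} = {L0}; idom=L0
  L5: preds {L1,L4}: {L0,L1} ∩ {L0,L1,L4} = {L0,L1}; idom=L1
  L6: preds {L1,L4,L5}: {L0,L1} ∩ {L0,L1,L4} ∩ {L0,L1,L5} = {L0,L1}; idom=L1
  L7: preds {L2,L4,L6}: {L0,L2} ∩ {L0,L1,L4} ∩ {L0,L1,L6} = {L0}; idom=L0
  L8: preds {L3,L7}: {L0,L2,L3} ∩ {L0,L7} = {L0}; idom=L0

DF derivation:
  L2←L0: walk · to L0
  L2←L3: walk L3→L2 to L0
  L5←L1: walk · to L1
  L5←L4: walk L4 to L1
  L6←L1: walk · to L1
  L6←L4: walk L4 to L1
  L6←L5: walk L5 to L1
  L7←L2: walk L2 to L0
  L7←L4: walk L4→L1 to L0
  L7←L6: walk L6→L1 to L0
  L8←L3: walk L3→L2 to L0
  L8←L7: walk L7 to L0
  L0 → ∅
  L1 → {L7}
  L2 → {L2,L7,L8}
  L3 → {L2,L8}
  L4 → {L5,L6,L7}
  L5 → {L6}
  L6 → {L7}
  L7 → {L8}
  L8 → ∅

φ for z: defs {L5,L6,L8}
  DF⁺ = {L6,L7,L8}

Answer: ["L6", "L7", "L8"]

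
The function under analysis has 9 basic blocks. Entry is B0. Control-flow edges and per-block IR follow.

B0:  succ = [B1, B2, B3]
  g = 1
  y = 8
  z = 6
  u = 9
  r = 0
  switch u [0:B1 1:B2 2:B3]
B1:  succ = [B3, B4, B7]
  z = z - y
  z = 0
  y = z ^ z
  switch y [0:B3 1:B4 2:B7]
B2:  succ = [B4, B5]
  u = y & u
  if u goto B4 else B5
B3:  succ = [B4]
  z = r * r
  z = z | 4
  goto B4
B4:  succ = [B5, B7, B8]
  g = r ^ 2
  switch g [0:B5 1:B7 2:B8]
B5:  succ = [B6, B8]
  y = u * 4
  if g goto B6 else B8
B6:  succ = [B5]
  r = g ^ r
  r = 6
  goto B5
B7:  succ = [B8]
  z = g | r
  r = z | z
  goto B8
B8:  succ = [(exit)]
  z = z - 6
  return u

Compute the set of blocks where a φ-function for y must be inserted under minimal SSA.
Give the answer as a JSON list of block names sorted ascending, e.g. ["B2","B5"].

idom tree: B1←B0 B2←B0 B3←B0 B4←B0 B5←B0 B6←B5 B7←B0 B8←B0
Join-block Dom:
  B3: preds {B0,B1}: {B0} ∩ {B0,B1} = {B0}; idom=B0
  B4: preds {B1,B2,B3}: {B0,B1} ∩ {B0,B2} ∩ {B0,B3} = {B0}; idom=B0
  B5: preds {B2,B4,B6}: {B0,B2} ∩ {B0,B4} ∩ {B0,B5,B6} = {B0}; idom=B0
  B7: preds {B1,B4}: {B0,B1} ∩ {B0,B4} = {B0}; idom=B0
  B8: preds {B4,B5,B7}: {B0,B4} ∩ {B0,B5} ∩ {B0,B7} = {B0}; idom=B0

DF walk-up:
  B3←B0: walk · to B0
  B3←B1: walk B1 to B0
  B4←B1: walk B1 to B0
  B4←B2: walk B2 to B0
  B4←B3: walk B3 to B0
  B5←B2: walk B2 to B0
  B5←B4: walk B4 to B0
  B5←B6: walk B6→B5 to B0
  B7←B1: walk B1 to B0
  B7←B4: walk B4 to B0
  B8←B4: walk B4 to B0
  B8←B5: walk B5 to B0
  B8←B7: walk B7 to B0
  B0 → ∅
  B1 → {B3,B4,B7}
  B2 → {B4,B5}
  B3 → {B4}
  B4 → {B5,B7,B8}
  B5 → {B5,B8}
  B6 → {B5}
  B7 → {B8}
  B8 → ∅

φ for y: defs {B0,B1,B5}
  DF⁺ = {B3,B4,B5,B7,B8}

Answer: ["B3", "B4", "B5", "B7", "B8"]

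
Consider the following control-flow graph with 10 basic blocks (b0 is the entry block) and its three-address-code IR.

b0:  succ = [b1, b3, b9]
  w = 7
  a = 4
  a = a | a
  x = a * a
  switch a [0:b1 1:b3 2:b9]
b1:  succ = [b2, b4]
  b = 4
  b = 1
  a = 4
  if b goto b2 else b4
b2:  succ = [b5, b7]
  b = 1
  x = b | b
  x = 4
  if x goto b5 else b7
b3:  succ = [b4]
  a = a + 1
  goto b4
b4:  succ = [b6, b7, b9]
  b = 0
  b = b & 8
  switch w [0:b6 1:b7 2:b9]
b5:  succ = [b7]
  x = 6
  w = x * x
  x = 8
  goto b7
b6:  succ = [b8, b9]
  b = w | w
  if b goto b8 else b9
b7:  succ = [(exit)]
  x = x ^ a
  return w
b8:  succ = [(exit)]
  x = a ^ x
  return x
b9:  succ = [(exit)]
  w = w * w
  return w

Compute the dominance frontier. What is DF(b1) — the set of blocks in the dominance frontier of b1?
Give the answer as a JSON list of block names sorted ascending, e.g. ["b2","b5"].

idom tree: b1←b0 b2←b1 b3←b0 b4←b0 b5←b2 b6←b4 b7←b0 b8←b6 b9←b0
Dom at joins:
  b4: preds {b1,b3}: {b0,b1} ∩ {b0,b3} = {b0}; idom=b0
  b7: preds {b2,b4,b5}: {b0,b1,b2} ∩ {b0,b4} ∩ {b0,b1,b2,b5} = {b0}; idom=b0
  b9: preds {b0,b4,b6}: {b0} ∩ {b0,b4} ∩ {b0,b4,b6} = {b0}; idom=b0

Frontier:
  b4←b1: walk b1 to b0
  b4←b3: walk b3 to b0
  b7←b2: walk b2→b1 to b0
  b7←b4: walk b4 to b0
  b7←b5: walk b5→b2→b1 to b0
  b9←b0: walk · to b0
  b9←b4: walk b4 to b0
  b9←b6: walk b6→b4 to b0
  b0: DF=∅
  b1: DF={b4,b7}
  b2: DF={b7}
  b3: DF={b4}
  b4: DF={b7,b9}
  b5: DF={b7}
  b6: DF={b9}
  b7: DF=∅
  b8: DF=∅
  b9: DF=∅

DF(b1) = ["b4", "b7"]

Answer: ["b4", "b7"]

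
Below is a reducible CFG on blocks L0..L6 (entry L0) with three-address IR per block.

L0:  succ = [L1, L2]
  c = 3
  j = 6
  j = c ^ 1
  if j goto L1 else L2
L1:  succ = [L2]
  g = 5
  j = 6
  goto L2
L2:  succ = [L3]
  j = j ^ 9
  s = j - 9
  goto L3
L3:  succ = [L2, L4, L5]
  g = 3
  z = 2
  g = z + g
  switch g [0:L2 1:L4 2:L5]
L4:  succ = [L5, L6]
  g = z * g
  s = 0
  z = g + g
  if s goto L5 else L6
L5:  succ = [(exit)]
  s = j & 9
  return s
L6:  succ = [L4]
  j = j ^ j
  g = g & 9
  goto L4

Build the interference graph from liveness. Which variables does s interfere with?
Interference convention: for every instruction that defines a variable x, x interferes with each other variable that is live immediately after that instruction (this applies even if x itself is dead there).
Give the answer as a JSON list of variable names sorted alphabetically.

def/use:
  L0 def {c,j} use ∅
  L1 def {g,j} use ∅
  L2 def {j,s} use {j}
  L3 def {g,z} use ∅
  L4 def {g,s,z} use {g,z}
  L5 def {s} use {j}
  L6 def {g,j} use {g,j}

Live sets:
  live L0: ∅→{j}
  live L1: ∅→{j}
  live L2: {j}→{j}
  live L3: {j}→{g,j,z}
  live L4: {g,j,z}→{g,j,z}
  live L5: {j}→∅
  live L6: {g,j,z}→{g,j,z}

Interference:
  c: {j}
  g: {j,s,z}
  j: {c,g,s,z}
  s: {g,j,z}
  z: {g,j,s}

N(s) = ["g", "j", "z"]

Answer: ["g", "j", "z"]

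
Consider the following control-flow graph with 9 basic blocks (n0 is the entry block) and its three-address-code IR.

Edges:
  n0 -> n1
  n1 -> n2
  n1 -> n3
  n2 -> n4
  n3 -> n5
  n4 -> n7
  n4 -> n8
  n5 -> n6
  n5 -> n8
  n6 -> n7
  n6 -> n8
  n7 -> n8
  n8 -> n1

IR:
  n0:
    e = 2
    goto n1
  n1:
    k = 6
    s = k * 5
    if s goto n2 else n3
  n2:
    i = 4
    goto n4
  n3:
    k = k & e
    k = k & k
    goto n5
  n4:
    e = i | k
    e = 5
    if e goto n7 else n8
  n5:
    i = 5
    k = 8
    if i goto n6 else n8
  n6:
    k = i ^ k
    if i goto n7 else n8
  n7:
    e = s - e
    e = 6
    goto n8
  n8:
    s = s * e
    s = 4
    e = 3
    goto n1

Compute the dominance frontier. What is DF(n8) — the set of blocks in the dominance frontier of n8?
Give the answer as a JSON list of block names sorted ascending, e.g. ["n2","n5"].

Answer: ["n1"]

Derivation:
idom tree: n1←n0 n2←n1 n3←n1 n4←n2 n5←n3 n6←n5 n7←n1 n8←n1
Dom at joins:
  n1: preds {n0,n8}: {n0} ∩ {n0,n1,n8} = {n0}; idom=n0
  n7: preds {n4,n6}: {n0,n1,n2,n4} ∩ {n0,n1,n3,n5,n6} = {n0,n1}; idom=n1
  n8: preds {n4,n5,n6,n7}: {n0,n1,n2,n4} ∩ {n0,n1,n3,n5} ∩ {n0,n1,n3,n5,n6} ∩ {n0,n1,n7} = {n0,n1}; idom=n1

Frontier:
  join n1 pred n0: · stop@n0
  join n1 pred n8: n8→n1 stop@n0
  join n7 pred n4: n4→n2 stop@n1
  join n7 pred n6: n6→n5→n3 stop@n1
  join n8 pred n4: n4→n2 stop@n1
  join n8 pred n5: n5→n3 stop@n1
  join n8 pred n6: n6→n5→n3 stop@n1
  join n8 pred n7: n7 stop@n1
  DF(n0)=∅
  DF(n1)={n1}
  DF(n2)={n7,n8}
  DF(n3)={n7,n8}
  DF(n4)={n7,n8}
  DF(n5)={n7,n8}
  DF(n6)={n7,n8}
  DF(n7)={n8}
  DF(n8)={n1}

DF(n8) = ["n1"]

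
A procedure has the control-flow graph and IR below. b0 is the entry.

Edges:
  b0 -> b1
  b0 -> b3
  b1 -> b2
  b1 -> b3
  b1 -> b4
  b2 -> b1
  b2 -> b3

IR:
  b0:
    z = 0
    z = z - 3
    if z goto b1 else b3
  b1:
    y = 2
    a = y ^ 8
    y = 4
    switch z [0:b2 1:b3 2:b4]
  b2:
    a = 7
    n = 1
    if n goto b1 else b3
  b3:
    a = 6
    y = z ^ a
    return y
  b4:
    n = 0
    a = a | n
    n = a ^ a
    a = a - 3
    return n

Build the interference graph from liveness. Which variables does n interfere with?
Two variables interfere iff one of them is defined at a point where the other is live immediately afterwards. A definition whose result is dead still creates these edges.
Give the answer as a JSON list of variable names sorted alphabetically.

Answer: ["a", "z"]

Derivation:
Per-block:
  b0: {z} / ∅
  b1: {a,y} / {z}
  b2: {a,n} / ∅
  b3: {a,y} / {z}
  b4: {a,n} / {a}

Liveness:
  b0: in=∅ out={z}
  b1: in={z} out={a,z}
  b2: in={z} out={z}
  b3: in={z} out=∅
  b4: in={a} out=∅

Conflict graph:
  a — {n,y,z}
  n — {a,z}
  y — {a,z}
  z — {a,n,y}

N(n) = ["a", "z"]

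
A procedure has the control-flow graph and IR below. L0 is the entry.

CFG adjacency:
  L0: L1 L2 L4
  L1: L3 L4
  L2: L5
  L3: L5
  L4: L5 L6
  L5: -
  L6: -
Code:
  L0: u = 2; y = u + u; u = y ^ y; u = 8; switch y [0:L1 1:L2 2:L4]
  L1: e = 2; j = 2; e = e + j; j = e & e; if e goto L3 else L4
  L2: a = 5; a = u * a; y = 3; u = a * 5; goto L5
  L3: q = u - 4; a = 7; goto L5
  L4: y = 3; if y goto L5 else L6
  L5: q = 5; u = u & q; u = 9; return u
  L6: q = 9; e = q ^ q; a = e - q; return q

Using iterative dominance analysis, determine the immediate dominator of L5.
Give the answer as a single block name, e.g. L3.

idom tree: L1←L0 L2←L0 L3←L1 L4←L0 L5←L0 L6←L4
Dom at joins:
  L4: preds {L0,L1}: {L0} ∩ {L0,L1} = {L0}; idom=L0
  L5: preds {L2,L3,L4}: {L0,L2} ∩ {L0,L1,L3} ∩ {L0,L4} = {L0}; idom=L0

idom(L5) = L0

Answer: L0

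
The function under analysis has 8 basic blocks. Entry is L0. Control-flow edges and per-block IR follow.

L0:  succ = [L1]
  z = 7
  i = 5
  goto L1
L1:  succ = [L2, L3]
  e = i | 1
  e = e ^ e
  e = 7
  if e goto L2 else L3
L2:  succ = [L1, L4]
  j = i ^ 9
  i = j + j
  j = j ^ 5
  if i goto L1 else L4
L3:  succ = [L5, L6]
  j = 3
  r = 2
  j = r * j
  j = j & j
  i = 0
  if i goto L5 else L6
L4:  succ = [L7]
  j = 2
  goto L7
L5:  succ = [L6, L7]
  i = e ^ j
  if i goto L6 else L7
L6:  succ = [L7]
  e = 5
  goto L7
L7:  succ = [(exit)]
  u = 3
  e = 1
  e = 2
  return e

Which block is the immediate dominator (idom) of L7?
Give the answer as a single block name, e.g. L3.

Answer: L1

Derivation:
idom tree: L1←L0 L2←L1 L3←L1 L4←L2 L5←L3 L6←L3 L7←L1
Dom at joins:
  L1: preds {L0,L2}: {L0} ∩ {L0,L1,L2} = {L0}; idom=L0
  L6: preds {L3,L5}: {L0,L1,L3} ∩ {L0,L1,L3,L5} = {L0,L1,L3}; idom=L3
  L7: preds {L4,L5,L6}: {L0,L1,L2,L4} ∩ {L0,L1,L3,L5} ∩ {L0,L1,L3,L6} = {L0,L1}; idom=L1

idom(L7) = L1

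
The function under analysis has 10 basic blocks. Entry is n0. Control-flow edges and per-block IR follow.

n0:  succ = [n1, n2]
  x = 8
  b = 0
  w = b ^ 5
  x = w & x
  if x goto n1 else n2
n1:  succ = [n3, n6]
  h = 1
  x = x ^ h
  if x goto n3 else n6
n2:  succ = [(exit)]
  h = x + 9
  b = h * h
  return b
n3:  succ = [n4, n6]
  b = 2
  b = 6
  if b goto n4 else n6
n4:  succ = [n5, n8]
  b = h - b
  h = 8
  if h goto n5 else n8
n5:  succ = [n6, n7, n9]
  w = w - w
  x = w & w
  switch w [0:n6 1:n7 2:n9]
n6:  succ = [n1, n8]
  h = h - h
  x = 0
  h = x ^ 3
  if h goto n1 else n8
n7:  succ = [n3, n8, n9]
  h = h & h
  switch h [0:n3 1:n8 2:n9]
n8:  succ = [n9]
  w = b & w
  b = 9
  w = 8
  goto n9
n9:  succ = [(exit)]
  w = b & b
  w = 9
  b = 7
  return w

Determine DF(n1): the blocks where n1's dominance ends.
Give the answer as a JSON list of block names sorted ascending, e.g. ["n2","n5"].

idom tree: n1←n0 n2←n0 n3←n1 n4←n3 n5←n4 n6←n1 n7←n5 n8←n1 n9←n1
Dom∩ at merges:
  n1: preds {n0,n6}: {n0} ∩ {n0,n1,n6} = {n0}; idom=n0
  n3: preds {n1,n7}: {n0,n1} ∩ {n0,n1,n3,n4,n5,n7} = {n0,n1}; idom=n1
  n6: preds {n1,n3,n5}: {n0,n1} ∩ {n0,n1,n3} ∩ {n0,n1,n3,n4,n5} = {n0,n1}; idom=n1
  n8: preds {n4,n6,n7}: {n0,n1,n3,n4} ∩ {n0,n1,n6} ∩ {n0,n1,n3,n4,n5,n7} = {n0,n1}; idom=n1
  n9: preds {n5,n7,n8}: {n0,n1,n3,n4,n5} ∩ {n0,n1,n3,n4,n5,n7} ∩ {n0,n1,n8} = {n0,n1}; idom=n1

DF derivation:
  n1←n0: walk · to n0
  n1←n6: walk n6→n1 to n0
  n3←n1: walk · to n1
  n3←n7: walk n7→n5→n4→n3 to n1
  n6←n1: walk · to n1
  n6←n3: walk n3 to n1
  n6←n5: walk n5→n4→n3 to n1
  n8←n4: walk n4→n3 to n1
  n8←n6: walk n6 to n1
  n8←n7: walk n7→n5→n4→n3 to n1
  n9←n5: walk n5→n4→n3 to n1
  n9←n7: walk n7→n5→n4→n3 to n1
  n9←n8: walk n8 to n1
  n0 → ∅
  n1 → {n1}
  n2 → ∅
  n3 → {n3,n6,n8,n9}
  n4 → {n3,n6,n8,n9}
  n5 → {n3,n6,n8,n9}
  n6 → {n1,n8}
  n7 → {n3,n8,n9}
  n8 → {n9}
  n9 → ∅

DF(n1) = ["n1"]

Answer: ["n1"]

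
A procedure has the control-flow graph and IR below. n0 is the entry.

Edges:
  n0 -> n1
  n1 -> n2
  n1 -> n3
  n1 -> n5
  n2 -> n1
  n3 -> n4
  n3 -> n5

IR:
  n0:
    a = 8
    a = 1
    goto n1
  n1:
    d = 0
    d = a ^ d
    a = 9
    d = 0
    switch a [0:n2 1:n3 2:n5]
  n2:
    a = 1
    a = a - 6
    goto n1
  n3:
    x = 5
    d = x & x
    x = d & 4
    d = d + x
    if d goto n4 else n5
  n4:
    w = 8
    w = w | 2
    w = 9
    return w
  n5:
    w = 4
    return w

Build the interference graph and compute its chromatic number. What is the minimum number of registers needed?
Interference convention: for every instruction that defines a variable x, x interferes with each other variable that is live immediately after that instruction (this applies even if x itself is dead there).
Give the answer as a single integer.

Per-block:
  n0: def={a} ue=∅
  n1: def={a,d} ue={a}
  n2: def={a} ue=∅
  n3: def={d,x} ue=∅
  n4: def={w} ue=∅
  n5: def={w} ue=∅

Liveness:
  live n0: ∅→{a}
  live n1: {a}→∅
  live n2: ∅→{a}
  live n3: ∅→∅
  live n4: ∅→∅
  live n5: ∅→∅

Interference:
  a: {d}
  d: {a,x}
  w: ∅
  x: {d}

Colouring:
  {a,d} pairwise interfere (2-clique) ⇒ χ ≥ 2
  assign a→R1 d→R0 w→R0 x→R1 — no edge inside a register ⇒ χ ≤ 2
  χ = 2

Answer: 2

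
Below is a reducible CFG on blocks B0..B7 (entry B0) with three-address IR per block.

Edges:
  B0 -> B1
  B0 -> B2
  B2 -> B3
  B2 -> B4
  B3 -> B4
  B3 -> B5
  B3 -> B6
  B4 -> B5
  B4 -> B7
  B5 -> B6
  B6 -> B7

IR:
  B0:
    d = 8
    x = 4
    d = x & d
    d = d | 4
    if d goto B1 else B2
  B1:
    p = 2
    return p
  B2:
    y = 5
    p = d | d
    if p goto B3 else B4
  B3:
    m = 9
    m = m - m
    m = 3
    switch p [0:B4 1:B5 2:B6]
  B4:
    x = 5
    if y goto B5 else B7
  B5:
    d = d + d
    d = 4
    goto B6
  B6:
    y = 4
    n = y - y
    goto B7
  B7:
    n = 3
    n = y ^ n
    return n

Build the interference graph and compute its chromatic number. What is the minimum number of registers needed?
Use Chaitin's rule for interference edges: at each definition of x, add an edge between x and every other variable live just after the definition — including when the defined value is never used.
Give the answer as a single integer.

Per-block:
  B0: {d,x} / ∅
  B1: {p} / ∅
  B2: {p,y} / {d}
  B3: {m} / {p}
  B4: {x} / {y}
  B5: {d} / {d}
  B6: {n,y} / ∅
  B7: {n} / {y}

Live sets:
  B0: in=∅ out={d}
  B1: in=∅ out=∅
  B2: in={d} out={d,p,y}
  B3: in={d,p,y} out={d,y}
  B4: in={d,y} out={d,y}
  B5: in={d} out=∅
  B6: in=∅ out={y}
  B7: in={y} out=∅

Interfere edges:
  d — {m,p,x,y}
  m — {d,p,y}
  n — {y}
  p — {d,m,y}
  x — {d,y}
  y — {d,m,n,p,x}

Colouring:
  clique {d,m,p,y} ⇒ need ≥ 4
  assign d→R1 m→R2 n→R1 p→R3 x→R2 y→R0 — no edge inside a register ⇒ χ ≤ 4
  χ = 4

Answer: 4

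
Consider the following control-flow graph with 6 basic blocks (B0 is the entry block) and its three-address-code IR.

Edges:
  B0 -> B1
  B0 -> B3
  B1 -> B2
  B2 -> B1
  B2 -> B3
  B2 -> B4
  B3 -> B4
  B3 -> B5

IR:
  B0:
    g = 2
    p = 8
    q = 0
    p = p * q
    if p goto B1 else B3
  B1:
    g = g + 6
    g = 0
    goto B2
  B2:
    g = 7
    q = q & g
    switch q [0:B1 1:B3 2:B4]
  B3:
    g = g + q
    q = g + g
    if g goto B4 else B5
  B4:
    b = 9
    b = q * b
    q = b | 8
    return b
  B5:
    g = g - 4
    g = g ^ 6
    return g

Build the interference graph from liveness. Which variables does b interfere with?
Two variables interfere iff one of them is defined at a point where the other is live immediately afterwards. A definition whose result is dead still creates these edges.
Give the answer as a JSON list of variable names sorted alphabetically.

def/use:
  B0 def {g,p,q} use ∅
  B1 def {g} use {g}
  B2 def {g,q} use {q}
  B3 def {g,q} use {g,q}
  B4 def {b,q} use {q}
  B5 def {g} use {g}

Liveness:
  live B0: ∅→{g,q}
  live B1: {g,q}→{q}
  live B2: {q}→{g,q}
  live B3: {g,q}→{g,q}
  live B4: {q}→∅
  live B5: {g}→∅

Conflict graph:
  b: {q}
  g: {p,q}
  p: {g,q}
  q: {b,g,p}

N(b) = ["q"]

Answer: ["q"]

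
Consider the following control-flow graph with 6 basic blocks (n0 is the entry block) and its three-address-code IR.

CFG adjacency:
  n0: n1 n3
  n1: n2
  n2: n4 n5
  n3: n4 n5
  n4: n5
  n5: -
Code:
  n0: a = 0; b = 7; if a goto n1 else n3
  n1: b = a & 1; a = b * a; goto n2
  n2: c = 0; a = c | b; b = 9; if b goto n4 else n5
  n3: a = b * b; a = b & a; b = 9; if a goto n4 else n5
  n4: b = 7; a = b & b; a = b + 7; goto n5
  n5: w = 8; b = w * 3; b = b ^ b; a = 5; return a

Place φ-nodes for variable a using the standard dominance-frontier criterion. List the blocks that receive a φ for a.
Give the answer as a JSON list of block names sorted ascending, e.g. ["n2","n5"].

Answer: ["n4", "n5"]

Working:
idom tree: n1←n0 n2←n1 n3←n0 n4←n0 n5←n0
Dom∩ at merges:
  n4: preds {n2,n3}: {n0,n1,n2} ∩ {n0,n3} = {n0}; idom=n0
  n5: preds {n2,n3,n4}: {n0,n1,n2} ∩ {n0,n3} ∩ {n0,n4} = {n0}; idom=n0

DF walk-up:
  n4←n2: walk n2→n1 to n0
  n4←n3: walk n3 to n0
  n5←n2: walk n2→n1 to n0
  n5←n3: walk n3 to n0
  n5←n4: walk n4 to n0
  n0: DF=∅
  n1: DF={n4,n5}
  n2: DF={n4,n5}
  n3: DF={n4,n5}
  n4: DF={n5}
  n5: DF=∅

φ for a: defs {n0,n1,n2,n3,n4,n5}
  DF⁺ = {n4,n5}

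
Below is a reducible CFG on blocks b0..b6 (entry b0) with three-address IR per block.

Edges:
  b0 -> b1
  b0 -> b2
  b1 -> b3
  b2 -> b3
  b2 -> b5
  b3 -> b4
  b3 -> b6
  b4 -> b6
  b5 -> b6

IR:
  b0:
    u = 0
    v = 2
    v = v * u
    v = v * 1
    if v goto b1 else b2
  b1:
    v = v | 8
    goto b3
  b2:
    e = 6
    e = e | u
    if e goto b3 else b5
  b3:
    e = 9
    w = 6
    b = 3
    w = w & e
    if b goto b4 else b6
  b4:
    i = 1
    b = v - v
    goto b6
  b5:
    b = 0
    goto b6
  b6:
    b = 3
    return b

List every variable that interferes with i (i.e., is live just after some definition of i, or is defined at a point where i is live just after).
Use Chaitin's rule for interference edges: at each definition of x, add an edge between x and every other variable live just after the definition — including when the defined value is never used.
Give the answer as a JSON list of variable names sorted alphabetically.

Block summaries:
  b0 def {u,v} use ∅
  b1 def {v} use {v}
  b2 def {e} use {u}
  b3 def {b,e,w} use ∅
  b4 def {b,i} use {v}
  b5 def {b} use ∅
  b6 def {b} use ∅

Liveness:
  b0 li=∅ lo={u,v}
  b1 li={v} lo={v}
  b2 li={u,v} lo={v}
  b3 li={v} lo={v}
  b4 li={v} lo=∅
  b5 li=∅ lo=∅
  b6 li=∅ lo=∅

Interference:
  b↔{e,v,w}
  e↔{b,u,v,w}
  i↔{v}
  u↔{e,v}
  v↔{b,e,i,u,w}
  w↔{b,e,v}

N(i) = ["v"]

Answer: ["v"]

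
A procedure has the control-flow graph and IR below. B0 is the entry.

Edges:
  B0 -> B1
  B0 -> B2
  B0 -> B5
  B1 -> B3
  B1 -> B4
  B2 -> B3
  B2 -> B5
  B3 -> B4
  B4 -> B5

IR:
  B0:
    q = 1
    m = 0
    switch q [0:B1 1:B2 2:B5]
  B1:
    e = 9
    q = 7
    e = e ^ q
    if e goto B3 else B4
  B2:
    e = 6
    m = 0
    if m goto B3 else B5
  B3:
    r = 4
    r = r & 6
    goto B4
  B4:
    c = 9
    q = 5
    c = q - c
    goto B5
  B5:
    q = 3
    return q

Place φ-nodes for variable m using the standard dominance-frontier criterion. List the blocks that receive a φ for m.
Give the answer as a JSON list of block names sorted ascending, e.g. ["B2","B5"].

Answer: ["B3", "B4", "B5"]

Working:
idom tree: B1←B0 B2←B0 B3←B0 B4←B0 B5←B0
Dom at joins:
  B3: preds {B1,B2}: {B0,B1} ∩ {B0,B2} = {B0}; idom=B0
  B4: preds {B1,B3}: {B0,B1} ∩ {B0,B3} = {B0}; idom=B0
  B5: preds {B0,B2,B4}: {B0} ∩ {B0,B2} ∩ {B0,B4} = {B0}; idom=B0

DF walk-up:
  join B3 pred B1: B1 stop@B0
  join B3 pred B2: B2 stop@B0
  join B4 pred B1: B1 stop@B0
  join B4 pred B3: B3 stop@B0
  join B5 pred B0: · stop@B0
  join B5 pred B2: B2 stop@B0
  join B5 pred B4: B4 stop@B0
  B0 → ∅
  B1 → {B3,B4}
  B2 → {B3,B5}
  B3 → {B4}
  B4 → {B5}
  B5 → ∅

φ for m: defs {B0,B2}
  DF⁺ = {B3,B4,B5}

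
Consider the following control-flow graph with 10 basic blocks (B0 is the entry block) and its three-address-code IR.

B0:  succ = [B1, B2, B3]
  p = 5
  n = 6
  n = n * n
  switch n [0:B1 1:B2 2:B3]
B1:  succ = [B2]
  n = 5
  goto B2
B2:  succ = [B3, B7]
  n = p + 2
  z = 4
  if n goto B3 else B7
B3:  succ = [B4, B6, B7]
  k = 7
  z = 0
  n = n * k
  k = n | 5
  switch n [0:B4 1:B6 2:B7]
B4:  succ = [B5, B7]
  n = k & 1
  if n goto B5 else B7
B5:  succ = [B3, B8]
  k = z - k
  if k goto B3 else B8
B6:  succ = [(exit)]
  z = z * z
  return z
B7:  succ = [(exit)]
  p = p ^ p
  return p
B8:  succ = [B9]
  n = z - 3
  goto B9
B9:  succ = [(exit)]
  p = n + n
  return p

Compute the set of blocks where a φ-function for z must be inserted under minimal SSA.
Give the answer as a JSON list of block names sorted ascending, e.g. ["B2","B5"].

Answer: ["B3", "B7"]

Working:
idom tree: B1←B0 B2←B0 B3←B0 B4←B3 B5←B4 B6←B3 B7←B0 B8←B5 B9←B8
Dom at joins:
  B2: preds {B0,B1}: {B0} ∩ {B0,B1} = {B0}; idom=B0
  B3: preds {B0,B2,B5}: {B0} ∩ {B0,B2} ∩ {B0,B3,B4,B5} = {B0}; idom=B0
  B7: preds {B2,B3,B4}: {B0,B2} ∩ {B0,B3} ∩ {B0,B3,B4} = {B0}; idom=B0

DF derivation:
  join B2 pred B0: · stop@B0
  join B2 pred B1: B1 stop@B0
  join B3 pred B0: · stop@B0
  join B3 pred B2: B2 stop@B0
  join B3 pred B5: B5→B4→B3 stop@B0
  join B7 pred B2: B2 stop@B0
  join B7 pred B3: B3 stop@B0
  join B7 pred B4: B4→B3 stop@B0
  B0 → ∅
  B1 → {B2}
  B2 → {B3,B7}
  B3 → {B3,B7}
  B4 → {B3,B7}
  B5 → {B3}
  B6 → ∅
  B7 → ∅
  B8 → ∅
  B9 → ∅

φ for z: defs {B2,B3,B6}
  DF⁺ = {B3,B7}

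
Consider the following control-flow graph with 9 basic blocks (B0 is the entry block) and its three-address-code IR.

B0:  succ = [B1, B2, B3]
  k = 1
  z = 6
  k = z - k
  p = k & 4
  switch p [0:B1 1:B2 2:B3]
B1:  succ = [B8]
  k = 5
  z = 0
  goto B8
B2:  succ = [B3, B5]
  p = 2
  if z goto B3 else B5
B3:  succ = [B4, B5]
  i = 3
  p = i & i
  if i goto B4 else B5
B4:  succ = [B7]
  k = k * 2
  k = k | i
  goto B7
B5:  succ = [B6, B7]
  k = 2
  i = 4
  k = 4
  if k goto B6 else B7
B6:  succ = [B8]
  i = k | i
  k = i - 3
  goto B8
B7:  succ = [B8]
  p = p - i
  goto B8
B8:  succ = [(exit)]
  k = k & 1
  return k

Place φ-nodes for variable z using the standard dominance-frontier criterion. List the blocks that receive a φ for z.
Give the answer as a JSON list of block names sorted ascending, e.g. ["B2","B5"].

idom tree: B1←B0 B2←B0 B3←B0 B4←B3 B5←B0 B6←B5 B7←B0 B8←B0
Dom∩ at merges:
  B3: preds {B0,B2}: {B0} ∩ {B0,B2} = {B0}; idom=B0
  B5: preds {B2,B3}: {B0,B2} ∩ {B0,B3} = {B0}; idom=B0
  B7: preds {B4,B5}: {B0,B3,B4} ∩ {B0,B5} = {B0}; idom=B0
  B8: preds {B1,B6,B7}: {B0,B1} ∩ {B0,B5,B6} ∩ {B0,B7} = {B0}; idom=B0

Frontier:
  B3←B0: walk · to B0
  B3←B2: walk B2 to B0
  B5←B2: walk B2 to B0
  B5←B3: walk B3 to B0
  B7←B4: walk B4→B3 to B0
  B7←B5: walk B5 to B0
  B8←B1: walk B1 to B0
  B8←B6: walk B6→B5 to B0
  B8←B7: walk B7 to B0
  B0: DF=∅
  B1: DF={B8}
  B2: DF={B3,B5}
  B3: DF={B5,B7}
  B4: DF={B7}
  B5: DF={B7,B8}
  B6: DF={B8}
  B7: DF={B8}
  B8: DF=∅

φ for z: defs {B0,B1}
  DF⁺ = {B8}

Answer: ["B8"]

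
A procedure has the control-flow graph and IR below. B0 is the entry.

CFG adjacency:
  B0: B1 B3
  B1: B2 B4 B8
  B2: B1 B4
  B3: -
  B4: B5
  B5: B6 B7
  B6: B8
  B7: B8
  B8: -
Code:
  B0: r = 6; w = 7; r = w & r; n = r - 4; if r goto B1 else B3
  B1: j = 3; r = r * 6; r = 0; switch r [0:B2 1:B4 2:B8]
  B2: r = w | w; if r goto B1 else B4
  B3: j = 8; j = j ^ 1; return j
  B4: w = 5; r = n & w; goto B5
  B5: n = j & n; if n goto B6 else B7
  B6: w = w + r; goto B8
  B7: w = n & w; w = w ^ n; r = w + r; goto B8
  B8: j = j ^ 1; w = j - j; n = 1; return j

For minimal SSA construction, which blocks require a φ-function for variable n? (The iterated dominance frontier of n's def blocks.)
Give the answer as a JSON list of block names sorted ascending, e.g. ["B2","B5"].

idom tree: B1←B0 B2←B1 B3←B0 B4←B1 B5←B4 B6←B5 B7←B5 B8←B1
Dom∩ at merges:
  B1: preds {B0,B2}: {B0} ∩ {B0,B1,B2} = {B0}; idom=B0
  B4: preds {B1,B2}: {B0,B1} ∩ {B0,B1,B2} = {B0,B1}; idom=B1
  B8: preds {B1,B6,B7}: {B0,B1} ∩ {B0,B1,B4,B5,B6} ∩ {B0,B1,B4,B5,B7} = {B0,B1}; idom=B1

DF walk-up:
  B1←B0: walk · to B0
  B1←B2: walk B2→B1 to B0
  B4←B1: walk · to B1
  B4←B2: walk B2 to B1
  B8←B1: walk · to B1
  B8←B6: walk B6→B5→B4 to B1
  B8←B7: walk B7→B5→B4 to B1
  B0: DF=∅
  B1: DF={B1}
  B2: DF={B1,B4}
  B3: DF=∅
  B4: DF={B8}
  B5: DF={B8}
  B6: DF={B8}
  B7: DF={B8}
  B8: DF=∅

φ for n: defs {B0,B5,B8}
  DF⁺ = {B8}

Answer: ["B8"]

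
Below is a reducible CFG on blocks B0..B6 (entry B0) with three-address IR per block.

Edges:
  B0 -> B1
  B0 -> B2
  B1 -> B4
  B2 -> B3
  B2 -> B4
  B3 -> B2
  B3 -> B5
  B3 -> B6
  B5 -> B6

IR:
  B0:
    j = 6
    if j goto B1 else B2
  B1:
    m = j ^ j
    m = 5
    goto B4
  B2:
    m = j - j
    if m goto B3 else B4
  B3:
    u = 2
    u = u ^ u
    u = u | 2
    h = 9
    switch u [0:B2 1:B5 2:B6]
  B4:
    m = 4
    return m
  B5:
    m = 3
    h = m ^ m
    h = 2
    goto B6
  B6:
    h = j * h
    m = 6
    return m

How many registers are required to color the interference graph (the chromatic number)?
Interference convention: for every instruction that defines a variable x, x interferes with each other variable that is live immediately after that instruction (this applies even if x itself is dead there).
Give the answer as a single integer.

Block summaries:
  B0 def {j} use ∅
  B1 def {m} use {j}
  B2 def {m} use {j}
  B3 def {h,u} use ∅
  B4 def {m} use ∅
  B5 def {h,m} use ∅
  B6 def {h,m} use {h,j}

Live sets:
  B0 li=∅ lo={j}
  B1 li={j} lo=∅
  B2 li={j} lo={j}
  B3 li={j} lo={h,j}
  B4 li=∅ lo=∅
  B5 li={j} lo={h,j}
  B6 li={h,j} lo=∅

Interfere edges:
  h↔{j,u}
  j↔{h,m,u}
  m↔{j}
  u↔{h,j}

Colouring:
  clique {h,j,u} ⇒ need ≥ 3
  assign h→R1 j→R0 m→R1 u→R2 — no edge inside a register ⇒ χ ≤ 3
  χ = 3

Answer: 3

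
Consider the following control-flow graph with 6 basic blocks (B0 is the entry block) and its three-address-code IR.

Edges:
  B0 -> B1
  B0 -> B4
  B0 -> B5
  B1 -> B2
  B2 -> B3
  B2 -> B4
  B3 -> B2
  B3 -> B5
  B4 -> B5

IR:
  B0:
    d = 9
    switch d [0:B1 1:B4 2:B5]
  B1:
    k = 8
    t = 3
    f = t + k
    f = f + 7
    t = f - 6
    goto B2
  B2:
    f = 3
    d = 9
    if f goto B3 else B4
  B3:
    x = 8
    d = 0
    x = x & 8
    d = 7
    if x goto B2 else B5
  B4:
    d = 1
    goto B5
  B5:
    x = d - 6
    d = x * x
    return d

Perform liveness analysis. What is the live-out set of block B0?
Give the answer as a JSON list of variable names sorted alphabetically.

Block summaries:
  B0: {d} / ∅
  B1: {f,k,t} / ∅
  B2: {d,f} / ∅
  B3: {d,x} / ∅
  B4: {d} / ∅
  B5: {d,x} / {d}

Liveness:
  B0: in=∅ out={d}
  B1: in=∅ out=∅
  B2: in=∅ out=∅
  B3: in=∅ out={d}
  B4: in=∅ out={d}
  B5: in={d} out=∅

live-out(B0) = ["d"]

Answer: ["d"]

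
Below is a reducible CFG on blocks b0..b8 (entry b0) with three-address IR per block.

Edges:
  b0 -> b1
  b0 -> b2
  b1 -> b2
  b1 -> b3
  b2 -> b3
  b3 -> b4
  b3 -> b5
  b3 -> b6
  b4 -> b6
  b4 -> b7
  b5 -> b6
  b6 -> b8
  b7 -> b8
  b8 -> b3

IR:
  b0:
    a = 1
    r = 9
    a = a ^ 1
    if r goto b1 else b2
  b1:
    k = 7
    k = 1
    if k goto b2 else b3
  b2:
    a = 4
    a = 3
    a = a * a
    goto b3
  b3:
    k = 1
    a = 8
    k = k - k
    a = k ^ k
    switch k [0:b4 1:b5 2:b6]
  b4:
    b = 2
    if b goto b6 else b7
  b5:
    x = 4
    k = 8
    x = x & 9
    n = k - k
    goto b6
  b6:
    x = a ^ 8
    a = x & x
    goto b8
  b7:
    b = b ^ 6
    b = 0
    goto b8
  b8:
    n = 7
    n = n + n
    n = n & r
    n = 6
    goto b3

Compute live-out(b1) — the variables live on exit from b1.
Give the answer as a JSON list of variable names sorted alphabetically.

Answer: ["r"]

Derivation:
Per-block:
  b0: {a,r} / ∅
  b1: {k} / ∅
  b2: {a} / ∅
  b3: {a,k} / ∅
  b4: {b} / ∅
  b5: {k,n,x} / ∅
  b6: {a,x} / {a}
  b7: {b} / {b}
  b8: {n} / {r}

Backward fixpoint:
  b0: in=∅ out={r}
  b1: in={r} out={r}
  b2: in={r} out={r}
  b3: in={r} out={a,r}
  b4: in={a,r} out={a,b,r}
  b5: in={a,r} out={a,r}
  b6: in={a,r} out={r}
  b7: in={b,r} out={r}
  b8: in={r} out={r}

live-out(b1) = ["r"]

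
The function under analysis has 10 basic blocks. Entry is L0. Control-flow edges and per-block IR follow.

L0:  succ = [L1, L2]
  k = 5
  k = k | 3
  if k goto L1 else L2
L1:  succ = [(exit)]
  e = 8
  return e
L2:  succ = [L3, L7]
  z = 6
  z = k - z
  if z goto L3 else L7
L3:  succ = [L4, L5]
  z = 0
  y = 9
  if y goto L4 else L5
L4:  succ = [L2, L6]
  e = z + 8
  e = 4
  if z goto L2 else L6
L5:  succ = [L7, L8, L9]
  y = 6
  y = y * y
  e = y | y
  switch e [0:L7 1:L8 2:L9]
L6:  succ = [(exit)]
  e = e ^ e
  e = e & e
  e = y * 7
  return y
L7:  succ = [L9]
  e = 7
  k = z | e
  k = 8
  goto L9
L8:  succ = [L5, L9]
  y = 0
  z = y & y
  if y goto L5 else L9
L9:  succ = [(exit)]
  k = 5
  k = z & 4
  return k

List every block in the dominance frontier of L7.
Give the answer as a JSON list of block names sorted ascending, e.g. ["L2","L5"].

Answer: ["L9"]

Derivation:
idom tree: L1←L0 L2←L0 L3←L2 L4←L3 L5←L3 L6←L4 L7←L2 L8←L5 L9←L2
Dom at joins:
  L2: preds {L0,L4}: {L0} ∩ {L0,L2,L3,L4} = {L0}; idom=L0
  L5: preds {L3,L8}: {L0,L2,L3} ∩ {L0,L2,L3,L5,L8} = {L0,L2,L3}; idom=L3
  L7: preds {L2,L5}: {L0,L2} ∩ {L0,L2,L3,L5} = {L0,L2}; idom=L2
  L9: preds {L5,L7,L8}: {L0,L2,L3,L5} ∩ {L0,L2,L7} ∩ {L0,L2,L3,L5,L8} = {L0,L2}; idom=L2

DF walk-up:
  L2←L0: walk · to L0
  L2←L4: walk L4→L3→L2 to L0
  L5←L3: walk · to L3
  L5←L8: walk L8→L5 to L3
  L7←L2: walk · to L2
  L7←L5: walk L5→L3 to L2
  L9←L5: walk L5→L3 to L2
  L9←L7: walk L7 to L2
  L9←L8: walk L8→L5→L3 to L2
  L0 → ∅
  L1 → ∅
  L2 → {L2}
  L3 → {L2,L7,L9}
  L4 → {L2}
  L5 → {L5,L7,L9}
  L6 → ∅
  L7 → {L9}
  L8 → {L5,L9}
  L9 → ∅

DF(L7) = ["L9"]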